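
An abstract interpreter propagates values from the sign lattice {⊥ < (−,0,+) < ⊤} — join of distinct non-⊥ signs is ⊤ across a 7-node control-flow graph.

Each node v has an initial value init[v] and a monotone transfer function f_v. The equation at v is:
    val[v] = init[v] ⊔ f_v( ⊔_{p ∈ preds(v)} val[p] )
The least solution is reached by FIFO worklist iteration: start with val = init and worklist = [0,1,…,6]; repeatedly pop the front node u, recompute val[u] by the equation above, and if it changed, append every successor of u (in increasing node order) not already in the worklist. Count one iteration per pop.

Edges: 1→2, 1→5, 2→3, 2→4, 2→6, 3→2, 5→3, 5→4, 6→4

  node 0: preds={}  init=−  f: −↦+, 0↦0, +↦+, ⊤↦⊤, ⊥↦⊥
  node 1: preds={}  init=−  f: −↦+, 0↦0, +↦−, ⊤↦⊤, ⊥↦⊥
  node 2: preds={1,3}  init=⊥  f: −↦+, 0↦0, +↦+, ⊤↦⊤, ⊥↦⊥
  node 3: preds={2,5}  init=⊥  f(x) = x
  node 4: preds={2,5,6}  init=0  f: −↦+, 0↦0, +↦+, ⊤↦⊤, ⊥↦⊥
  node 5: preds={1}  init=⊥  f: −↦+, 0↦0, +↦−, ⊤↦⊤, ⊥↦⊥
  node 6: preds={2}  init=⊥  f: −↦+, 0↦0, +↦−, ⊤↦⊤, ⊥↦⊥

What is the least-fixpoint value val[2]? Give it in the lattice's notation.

⊤

Iteration log — 13 steps:
  step 1. node 0  ⊔preds=⊥  new=−  stable
  step 2. node 1  ⊔preds=⊥  new=−  stable
  step 3. node 2  ⊔preds=−  new=+  old=⊥  +wl: 
  step 4. node 3  ⊔preds=+  new=+  old=⊥  +wl: 2
  step 5. node 4  ⊔preds=+  new=⊤  old=0  +wl: 
  step 6. node 5  ⊔preds=−  new=+  old=⊥  +wl: 3,4
  step 7. node 6  ⊔preds=+  new=−  old=⊥  +wl: 
  step 8. node 2  ⊔preds=⊤  new=⊤  old=+  +wl: 6
  step 9. node 3  ⊔preds=⊤  new=⊤  old=+  +wl: 2
  step 10. node 4  ⊔preds=⊤  new=⊤  stable
  step 11. node 6  ⊔preds=⊤  new=⊤  old=−  +wl: 4
  step 12. node 2  ⊔preds=⊤  new=⊤  stable
  step 13. node 4  ⊔preds=⊤  new=⊤  stable

Least fixpoint reached:
  node 0: −
  node 1: −
  node 2: ⊤
  node 3: ⊤
  node 4: ⊤
  node 5: +
  node 6: ⊤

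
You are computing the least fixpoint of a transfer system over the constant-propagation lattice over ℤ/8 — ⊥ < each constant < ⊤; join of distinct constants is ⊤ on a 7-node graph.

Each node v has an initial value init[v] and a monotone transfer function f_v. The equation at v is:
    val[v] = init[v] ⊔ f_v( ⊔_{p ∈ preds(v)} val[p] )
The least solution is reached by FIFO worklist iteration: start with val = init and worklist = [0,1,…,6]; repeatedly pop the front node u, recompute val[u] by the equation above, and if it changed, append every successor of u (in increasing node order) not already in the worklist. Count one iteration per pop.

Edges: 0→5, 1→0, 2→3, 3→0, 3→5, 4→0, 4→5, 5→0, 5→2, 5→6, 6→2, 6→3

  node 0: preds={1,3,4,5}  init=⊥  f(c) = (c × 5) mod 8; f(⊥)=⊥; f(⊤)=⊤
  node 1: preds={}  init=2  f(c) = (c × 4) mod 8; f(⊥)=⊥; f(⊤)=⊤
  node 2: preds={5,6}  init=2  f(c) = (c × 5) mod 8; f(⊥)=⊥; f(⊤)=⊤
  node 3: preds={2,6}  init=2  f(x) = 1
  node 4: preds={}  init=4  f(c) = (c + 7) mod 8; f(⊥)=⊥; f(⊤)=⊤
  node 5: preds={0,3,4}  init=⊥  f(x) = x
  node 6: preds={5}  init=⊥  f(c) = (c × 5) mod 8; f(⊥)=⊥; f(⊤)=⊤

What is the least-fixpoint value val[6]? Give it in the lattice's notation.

Worklist (10 pops):
  #1 pop 0: in=⊤ → ⊤ (was ⊥); enqueue []
  #2 pop 1: in=⊥ → 2 (no change)
  #3 pop 2: in=⊥ → 2 (no change)
  #4 pop 3: in=2 → ⊤ (was 2); enqueue [0]
  #5 pop 4: in=⊥ → 4 (no change)
  #6 pop 5: in=⊤ → ⊤ (was ⊥); enqueue [2]
  #7 pop 6: in=⊤ → ⊤ (was ⊥); enqueue [3]
  #8 pop 0: in=⊤ → ⊤ (no change)
  #9 pop 2: in=⊤ → ⊤ (was 2); enqueue []
  #10 pop 3: in=⊤ → ⊤ (no change)

Fixpoint:
  val[0] = ⊤
  val[1] = 2
  val[2] = ⊤
  val[3] = ⊤
  val[4] = 4
  val[5] = ⊤
  val[6] = ⊤

⊤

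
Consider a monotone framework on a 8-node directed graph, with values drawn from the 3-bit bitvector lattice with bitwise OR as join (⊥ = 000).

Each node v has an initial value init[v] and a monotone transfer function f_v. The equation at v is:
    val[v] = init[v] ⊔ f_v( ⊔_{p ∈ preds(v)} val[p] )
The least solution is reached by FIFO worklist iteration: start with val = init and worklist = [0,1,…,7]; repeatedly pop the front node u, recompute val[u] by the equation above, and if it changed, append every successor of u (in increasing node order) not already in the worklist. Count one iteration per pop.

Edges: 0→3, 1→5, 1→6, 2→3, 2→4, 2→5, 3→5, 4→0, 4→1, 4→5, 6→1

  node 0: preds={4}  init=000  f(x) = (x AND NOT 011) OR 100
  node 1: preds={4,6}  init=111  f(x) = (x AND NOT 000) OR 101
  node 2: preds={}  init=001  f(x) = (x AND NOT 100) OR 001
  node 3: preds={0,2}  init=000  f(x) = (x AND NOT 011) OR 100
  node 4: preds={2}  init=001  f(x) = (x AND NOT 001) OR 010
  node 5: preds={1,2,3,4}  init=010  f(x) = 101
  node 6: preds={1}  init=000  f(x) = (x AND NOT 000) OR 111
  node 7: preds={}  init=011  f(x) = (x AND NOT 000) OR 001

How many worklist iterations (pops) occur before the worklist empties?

Trace (10 dequeues):
  [1] u=0 | in 001 | out 100 | prev 000 | push {}
  [2] u=1 | in 001 | out 111 | ==
  [3] u=2 | in 000 | out 001 | ==
  [4] u=3 | in 101 | out 100 | prev 000 | push {}
  [5] u=4 | in 001 | out 011 | prev 001 | push {0,1}
  [6] u=5 | in 111 | out 111 | prev 010 | push {}
  [7] u=6 | in 111 | out 111 | prev 000 | push {}
  [8] u=7 | in 000 | out 011 | ==
  [9] u=0 | in 011 | out 100 | ==
  [10] u=1 | in 111 | out 111 | ==

Converged values:
  [0] 100
  [1] 111
  [2] 001
  [3] 100
  [4] 011
  [5] 111
  [6] 111
  [7] 011

10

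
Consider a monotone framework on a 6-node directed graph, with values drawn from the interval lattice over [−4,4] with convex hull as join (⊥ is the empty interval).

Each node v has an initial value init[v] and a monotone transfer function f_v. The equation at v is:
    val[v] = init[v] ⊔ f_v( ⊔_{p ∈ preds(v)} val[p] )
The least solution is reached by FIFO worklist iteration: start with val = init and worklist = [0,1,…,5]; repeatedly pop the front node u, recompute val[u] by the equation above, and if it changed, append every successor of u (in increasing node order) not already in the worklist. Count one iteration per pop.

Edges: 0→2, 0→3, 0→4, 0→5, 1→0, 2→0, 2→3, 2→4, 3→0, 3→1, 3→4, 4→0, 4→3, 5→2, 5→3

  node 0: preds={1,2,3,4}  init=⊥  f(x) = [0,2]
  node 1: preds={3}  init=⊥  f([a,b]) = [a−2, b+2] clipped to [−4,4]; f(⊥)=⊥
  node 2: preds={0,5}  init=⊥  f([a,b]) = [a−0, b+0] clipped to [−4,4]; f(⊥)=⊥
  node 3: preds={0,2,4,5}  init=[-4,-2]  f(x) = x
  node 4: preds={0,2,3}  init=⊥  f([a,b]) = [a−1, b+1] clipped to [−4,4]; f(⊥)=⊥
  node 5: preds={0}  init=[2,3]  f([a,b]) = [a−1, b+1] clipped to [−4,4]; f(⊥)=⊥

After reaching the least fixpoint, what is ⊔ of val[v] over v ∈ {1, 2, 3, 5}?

[-4,4]

Iteration log — 14 steps:
  step 1. node 0  ⊔preds=[-4,-2]  new=[0,2]  old=⊥  +wl: 
  step 2. node 1  ⊔preds=[-4,-2]  new=[-4,0]  old=⊥  +wl: 0
  step 3. node 2  ⊔preds=[0,3]  new=[0,3]  old=⊥  +wl: 
  step 4. node 3  ⊔preds=[0,3]  new=[-4,3]  old=[-4,-2]  +wl: 1
  step 5. node 4  ⊔preds=[-4,3]  new=[-4,4]  old=⊥  +wl: 3
  step 6. node 5  ⊔preds=[0,2]  new=[-1,3]  old=[2,3]  +wl: 2
  step 7. node 0  ⊔preds=[-4,4]  new=[0,2]  stable
  step 8. node 1  ⊔preds=[-4,3]  new=[-4,4]  old=[-4,0]  +wl: 0
  step 9. node 3  ⊔preds=[-4,4]  new=[-4,4]  old=[-4,3]  +wl: 1,4
  step 10. node 2  ⊔preds=[-1,3]  new=[-1,3]  old=[0,3]  +wl: 3
  step 11. node 0  ⊔preds=[-4,4]  new=[0,2]  stable
  step 12. node 1  ⊔preds=[-4,4]  new=[-4,4]  stable
  step 13. node 4  ⊔preds=[-4,4]  new=[-4,4]  stable
  step 14. node 3  ⊔preds=[-4,4]  new=[-4,4]  stable

Least fixpoint reached:
  node 0: [0,2]
  node 1: [-4,4]
  node 2: [-1,3]
  node 3: [-4,4]
  node 4: [-4,4]
  node 5: [-1,3]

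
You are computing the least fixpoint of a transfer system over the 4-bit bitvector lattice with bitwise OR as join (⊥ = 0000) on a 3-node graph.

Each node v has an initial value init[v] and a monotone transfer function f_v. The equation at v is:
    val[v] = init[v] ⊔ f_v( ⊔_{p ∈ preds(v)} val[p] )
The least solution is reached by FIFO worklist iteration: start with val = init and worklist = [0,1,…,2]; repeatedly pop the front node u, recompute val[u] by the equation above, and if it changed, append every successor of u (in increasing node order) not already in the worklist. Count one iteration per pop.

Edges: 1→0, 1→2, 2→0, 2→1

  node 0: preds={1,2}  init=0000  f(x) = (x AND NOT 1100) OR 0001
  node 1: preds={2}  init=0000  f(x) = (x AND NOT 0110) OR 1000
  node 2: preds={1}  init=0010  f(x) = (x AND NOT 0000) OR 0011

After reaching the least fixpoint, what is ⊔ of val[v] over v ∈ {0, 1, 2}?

1011

Trace (7 dequeues):
  [1] u=0 | in 0010 | out 0011 | prev 0000 | push {}
  [2] u=1 | in 0010 | out 1000 | prev 0000 | push {0}
  [3] u=2 | in 1000 | out 1011 | prev 0010 | push {1}
  [4] u=0 | in 1011 | out 0011 | ==
  [5] u=1 | in 1011 | out 1001 | prev 1000 | push {0,2}
  [6] u=0 | in 1011 | out 0011 | ==
  [7] u=2 | in 1001 | out 1011 | ==

Converged values:
  [0] 0011
  [1] 1001
  [2] 1011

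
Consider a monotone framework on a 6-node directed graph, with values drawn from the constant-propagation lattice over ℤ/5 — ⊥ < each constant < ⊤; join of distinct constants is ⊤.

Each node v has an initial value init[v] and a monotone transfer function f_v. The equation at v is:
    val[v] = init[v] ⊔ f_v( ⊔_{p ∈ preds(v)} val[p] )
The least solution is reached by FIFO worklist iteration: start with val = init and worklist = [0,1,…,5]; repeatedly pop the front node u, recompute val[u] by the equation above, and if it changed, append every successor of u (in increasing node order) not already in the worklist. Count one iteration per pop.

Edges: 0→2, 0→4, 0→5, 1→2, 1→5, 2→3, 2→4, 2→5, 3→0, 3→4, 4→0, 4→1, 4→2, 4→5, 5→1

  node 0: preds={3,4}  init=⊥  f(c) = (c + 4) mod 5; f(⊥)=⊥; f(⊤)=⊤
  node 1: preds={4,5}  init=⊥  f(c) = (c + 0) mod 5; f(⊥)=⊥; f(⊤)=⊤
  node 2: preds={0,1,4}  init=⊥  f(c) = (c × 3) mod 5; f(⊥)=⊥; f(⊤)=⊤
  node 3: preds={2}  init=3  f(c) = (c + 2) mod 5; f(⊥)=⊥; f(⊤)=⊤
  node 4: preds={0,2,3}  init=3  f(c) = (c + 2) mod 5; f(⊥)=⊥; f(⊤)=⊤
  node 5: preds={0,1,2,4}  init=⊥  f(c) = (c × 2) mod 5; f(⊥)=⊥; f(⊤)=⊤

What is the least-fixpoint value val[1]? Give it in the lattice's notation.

Worklist (11 pops):
  #1 pop 0: in=3 → 2 (was ⊥); enqueue []
  #2 pop 1: in=3 → 3 (was ⊥); enqueue []
  #3 pop 2: in=⊤ → ⊤ (was ⊥); enqueue []
  #4 pop 3: in=⊤ → ⊤ (was 3); enqueue [0]
  #5 pop 4: in=⊤ → ⊤ (was 3); enqueue [1,2]
  #6 pop 5: in=⊤ → ⊤ (was ⊥); enqueue []
  #7 pop 0: in=⊤ → ⊤ (was 2); enqueue [4,5]
  #8 pop 1: in=⊤ → ⊤ (was 3); enqueue []
  #9 pop 2: in=⊤ → ⊤ (no change)
  #10 pop 4: in=⊤ → ⊤ (no change)
  #11 pop 5: in=⊤ → ⊤ (no change)

Fixpoint:
  val[0] = ⊤
  val[1] = ⊤
  val[2] = ⊤
  val[3] = ⊤
  val[4] = ⊤
  val[5] = ⊤

⊤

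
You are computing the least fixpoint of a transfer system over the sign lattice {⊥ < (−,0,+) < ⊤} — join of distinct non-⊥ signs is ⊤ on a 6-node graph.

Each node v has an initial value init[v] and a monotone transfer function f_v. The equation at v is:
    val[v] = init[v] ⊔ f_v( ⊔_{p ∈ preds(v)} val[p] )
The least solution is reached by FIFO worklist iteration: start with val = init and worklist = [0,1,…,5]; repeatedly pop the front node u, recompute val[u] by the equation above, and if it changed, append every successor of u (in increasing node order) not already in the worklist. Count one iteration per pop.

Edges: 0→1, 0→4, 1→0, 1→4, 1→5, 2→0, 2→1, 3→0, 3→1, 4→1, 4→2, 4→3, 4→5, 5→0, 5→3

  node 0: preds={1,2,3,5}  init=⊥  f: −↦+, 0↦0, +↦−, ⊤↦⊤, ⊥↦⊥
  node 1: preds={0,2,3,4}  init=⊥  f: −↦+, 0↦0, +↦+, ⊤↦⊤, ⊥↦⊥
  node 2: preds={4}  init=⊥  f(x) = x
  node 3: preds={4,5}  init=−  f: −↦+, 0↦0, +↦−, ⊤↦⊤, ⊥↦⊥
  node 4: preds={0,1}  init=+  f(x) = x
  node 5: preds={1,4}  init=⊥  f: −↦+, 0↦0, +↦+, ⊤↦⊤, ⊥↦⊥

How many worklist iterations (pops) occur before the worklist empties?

13

Worklist (13 pops):
  #1 pop 0: in=− → + (was ⊥); enqueue []
  #2 pop 1: in=⊤ → ⊤ (was ⊥); enqueue [0]
  #3 pop 2: in=+ → + (was ⊥); enqueue [1]
  #4 pop 3: in=+ → − (no change)
  #5 pop 4: in=⊤ → ⊤ (was +); enqueue [2,3]
  #6 pop 5: in=⊤ → ⊤ (was ⊥); enqueue []
  #7 pop 0: in=⊤ → ⊤ (was +); enqueue [4]
  #8 pop 1: in=⊤ → ⊤ (no change)
  #9 pop 2: in=⊤ → ⊤ (was +); enqueue [0,1]
  #10 pop 3: in=⊤ → ⊤ (was −); enqueue []
  #11 pop 4: in=⊤ → ⊤ (no change)
  #12 pop 0: in=⊤ → ⊤ (no change)
  #13 pop 1: in=⊤ → ⊤ (no change)

Fixpoint:
  val[0] = ⊤
  val[1] = ⊤
  val[2] = ⊤
  val[3] = ⊤
  val[4] = ⊤
  val[5] = ⊤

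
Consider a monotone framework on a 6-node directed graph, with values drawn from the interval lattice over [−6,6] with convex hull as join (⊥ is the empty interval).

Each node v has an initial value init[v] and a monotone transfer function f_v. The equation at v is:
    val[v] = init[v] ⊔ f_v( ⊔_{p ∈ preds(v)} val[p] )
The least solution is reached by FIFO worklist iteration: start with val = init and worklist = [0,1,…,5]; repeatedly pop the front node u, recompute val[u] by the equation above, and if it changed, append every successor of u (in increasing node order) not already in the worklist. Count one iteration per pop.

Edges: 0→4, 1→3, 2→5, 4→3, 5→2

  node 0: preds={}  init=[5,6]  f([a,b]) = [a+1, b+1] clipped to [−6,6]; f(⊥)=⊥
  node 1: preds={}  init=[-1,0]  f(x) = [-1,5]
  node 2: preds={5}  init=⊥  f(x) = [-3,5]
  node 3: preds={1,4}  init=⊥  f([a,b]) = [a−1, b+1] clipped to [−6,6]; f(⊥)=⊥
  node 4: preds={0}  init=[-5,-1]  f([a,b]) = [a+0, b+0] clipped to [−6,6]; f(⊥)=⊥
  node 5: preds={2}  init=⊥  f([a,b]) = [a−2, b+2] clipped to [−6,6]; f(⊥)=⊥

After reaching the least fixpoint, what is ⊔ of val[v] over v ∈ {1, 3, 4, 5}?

[-6,6]

Worklist (8 pops):
  #1 pop 0: in=⊥ → [5,6] (no change)
  #2 pop 1: in=⊥ → [-1,5] (was [-1,0]); enqueue []
  #3 pop 2: in=⊥ → [-3,5] (was ⊥); enqueue []
  #4 pop 3: in=[-5,5] → [-6,6] (was ⊥); enqueue []
  #5 pop 4: in=[5,6] → [-5,6] (was [-5,-1]); enqueue [3]
  #6 pop 5: in=[-3,5] → [-5,6] (was ⊥); enqueue [2]
  #7 pop 3: in=[-5,6] → [-6,6] (no change)
  #8 pop 2: in=[-5,6] → [-3,5] (no change)

Fixpoint:
  val[0] = [5,6]
  val[1] = [-1,5]
  val[2] = [-3,5]
  val[3] = [-6,6]
  val[4] = [-5,6]
  val[5] = [-5,6]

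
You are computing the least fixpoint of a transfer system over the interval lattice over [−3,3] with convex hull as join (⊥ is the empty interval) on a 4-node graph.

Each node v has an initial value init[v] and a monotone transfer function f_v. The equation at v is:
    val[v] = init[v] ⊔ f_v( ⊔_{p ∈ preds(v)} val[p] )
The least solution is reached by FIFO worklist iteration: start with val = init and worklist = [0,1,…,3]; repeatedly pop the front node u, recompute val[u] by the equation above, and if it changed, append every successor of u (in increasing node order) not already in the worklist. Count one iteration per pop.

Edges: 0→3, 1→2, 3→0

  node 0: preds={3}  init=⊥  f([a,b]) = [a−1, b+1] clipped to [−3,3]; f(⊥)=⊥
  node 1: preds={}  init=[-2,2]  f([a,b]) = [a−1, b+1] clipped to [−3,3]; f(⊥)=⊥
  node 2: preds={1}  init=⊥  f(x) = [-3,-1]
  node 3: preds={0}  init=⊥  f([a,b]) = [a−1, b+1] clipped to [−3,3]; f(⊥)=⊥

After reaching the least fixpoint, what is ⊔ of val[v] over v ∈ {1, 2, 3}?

Iteration log — 4 steps:
  step 1. node 0  ⊔preds=⊥  new=⊥  stable
  step 2. node 1  ⊔preds=⊥  new=[-2,2]  stable
  step 3. node 2  ⊔preds=[-2,2]  new=[-3,-1]  old=⊥  +wl: 
  step 4. node 3  ⊔preds=⊥  new=⊥  stable

Least fixpoint reached:
  node 0: ⊥
  node 1: [-2,2]
  node 2: [-3,-1]
  node 3: ⊥

[-3,2]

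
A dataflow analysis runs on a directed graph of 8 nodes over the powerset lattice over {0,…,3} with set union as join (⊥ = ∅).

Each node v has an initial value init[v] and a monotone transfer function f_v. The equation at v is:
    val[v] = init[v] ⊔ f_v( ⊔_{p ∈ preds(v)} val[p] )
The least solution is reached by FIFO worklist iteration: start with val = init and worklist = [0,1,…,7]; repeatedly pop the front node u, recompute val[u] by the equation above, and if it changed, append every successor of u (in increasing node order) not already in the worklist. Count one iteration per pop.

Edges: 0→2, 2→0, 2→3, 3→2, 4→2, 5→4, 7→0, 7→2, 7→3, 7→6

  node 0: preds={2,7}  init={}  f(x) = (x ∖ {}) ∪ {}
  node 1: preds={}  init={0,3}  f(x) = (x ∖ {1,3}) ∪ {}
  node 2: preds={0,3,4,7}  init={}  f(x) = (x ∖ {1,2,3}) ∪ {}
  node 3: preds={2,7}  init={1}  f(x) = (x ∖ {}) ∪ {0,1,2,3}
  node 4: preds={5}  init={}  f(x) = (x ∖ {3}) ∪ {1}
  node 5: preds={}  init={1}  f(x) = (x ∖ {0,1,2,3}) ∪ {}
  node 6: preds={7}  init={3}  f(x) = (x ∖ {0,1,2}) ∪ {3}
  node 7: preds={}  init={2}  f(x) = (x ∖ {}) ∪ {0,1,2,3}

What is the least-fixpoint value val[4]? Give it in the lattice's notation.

Trace (13 dequeues):
  [1] u=0 | in {2} | out {2} | prev {} | push {}
  [2] u=1 | in {} | out {0,3} | ==
  [3] u=2 | in {1,2} | out {} | ==
  [4] u=3 | in {2} | out {0,1,2,3} | prev {1} | push {2}
  [5] u=4 | in {1} | out {1} | prev {} | push {}
  [6] u=5 | in {} | out {1} | ==
  [7] u=6 | in {2} | out {3} | ==
  [8] u=7 | in {} | out {0,1,2,3} | prev {2} | push {0,3,6}
  [9] u=2 | in {0,1,2,3} | out {0} | prev {} | push {}
  [10] u=0 | in {0,1,2,3} | out {0,1,2,3} | prev {2} | push {2}
  [11] u=3 | in {0,1,2,3} | out {0,1,2,3} | ==
  [12] u=6 | in {0,1,2,3} | out {3} | ==
  [13] u=2 | in {0,1,2,3} | out {0} | ==

Converged values:
  [0] {0,1,2,3}
  [1] {0,3}
  [2] {0}
  [3] {0,1,2,3}
  [4] {1}
  [5] {1}
  [6] {3}
  [7] {0,1,2,3}

{1}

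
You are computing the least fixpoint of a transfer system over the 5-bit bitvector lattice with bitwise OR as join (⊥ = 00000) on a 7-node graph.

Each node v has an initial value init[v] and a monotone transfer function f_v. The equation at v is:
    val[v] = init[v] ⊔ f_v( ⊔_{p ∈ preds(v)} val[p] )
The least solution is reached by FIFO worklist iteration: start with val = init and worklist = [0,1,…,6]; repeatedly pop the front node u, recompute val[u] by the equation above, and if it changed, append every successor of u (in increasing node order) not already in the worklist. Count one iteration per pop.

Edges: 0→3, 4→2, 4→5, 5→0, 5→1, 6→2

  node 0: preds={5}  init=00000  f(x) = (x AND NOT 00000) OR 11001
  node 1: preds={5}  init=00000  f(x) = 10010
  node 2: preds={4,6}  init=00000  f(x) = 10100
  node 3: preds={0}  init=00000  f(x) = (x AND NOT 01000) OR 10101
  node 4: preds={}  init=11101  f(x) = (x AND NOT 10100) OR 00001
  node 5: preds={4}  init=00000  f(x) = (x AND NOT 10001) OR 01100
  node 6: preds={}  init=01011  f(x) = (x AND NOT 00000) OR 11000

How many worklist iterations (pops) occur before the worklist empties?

Iteration log — 11 steps:
  step 1. node 0  ⊔preds=00000  new=11001  old=00000  +wl: 
  step 2. node 1  ⊔preds=00000  new=10010  old=00000  +wl: 
  step 3. node 2  ⊔preds=11111  new=10100  old=00000  +wl: 
  step 4. node 3  ⊔preds=11001  new=10101  old=00000  +wl: 
  step 5. node 4  ⊔preds=00000  new=11101  stable
  step 6. node 5  ⊔preds=11101  new=01100  old=00000  +wl: 0,1
  step 7. node 6  ⊔preds=00000  new=11011  old=01011  +wl: 2
  step 8. node 0  ⊔preds=01100  new=11101  old=11001  +wl: 3
  step 9. node 1  ⊔preds=01100  new=10010  stable
  step 10. node 2  ⊔preds=11111  new=10100  stable
  step 11. node 3  ⊔preds=11101  new=10101  stable

Least fixpoint reached:
  node 0: 11101
  node 1: 10010
  node 2: 10100
  node 3: 10101
  node 4: 11101
  node 5: 01100
  node 6: 11011

11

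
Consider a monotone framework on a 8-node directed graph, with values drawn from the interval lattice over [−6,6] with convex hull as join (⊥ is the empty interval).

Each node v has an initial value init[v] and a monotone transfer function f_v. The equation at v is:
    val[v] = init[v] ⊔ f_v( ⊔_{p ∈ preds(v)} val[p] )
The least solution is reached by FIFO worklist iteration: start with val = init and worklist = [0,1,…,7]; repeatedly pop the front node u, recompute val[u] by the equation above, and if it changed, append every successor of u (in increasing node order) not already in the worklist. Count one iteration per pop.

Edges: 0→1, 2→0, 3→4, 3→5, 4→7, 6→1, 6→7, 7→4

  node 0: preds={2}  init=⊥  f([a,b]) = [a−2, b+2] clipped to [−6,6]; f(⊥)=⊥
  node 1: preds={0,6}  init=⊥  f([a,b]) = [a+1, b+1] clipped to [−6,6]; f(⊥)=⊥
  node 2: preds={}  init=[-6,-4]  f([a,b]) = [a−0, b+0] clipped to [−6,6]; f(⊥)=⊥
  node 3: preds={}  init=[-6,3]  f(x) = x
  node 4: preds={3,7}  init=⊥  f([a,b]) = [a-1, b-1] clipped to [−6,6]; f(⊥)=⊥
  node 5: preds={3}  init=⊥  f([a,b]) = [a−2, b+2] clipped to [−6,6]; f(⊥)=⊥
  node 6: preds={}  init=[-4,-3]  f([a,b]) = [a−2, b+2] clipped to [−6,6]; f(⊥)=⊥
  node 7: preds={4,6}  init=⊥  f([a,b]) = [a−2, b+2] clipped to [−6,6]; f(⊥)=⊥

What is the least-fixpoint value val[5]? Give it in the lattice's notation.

Trace (14 dequeues):
  [1] u=0 | in [-6,-4] | out [-6,-2] | prev ⊥ | push {}
  [2] u=1 | in [-6,-2] | out [-5,-1] | prev ⊥ | push {}
  [3] u=2 | in ⊥ | out [-6,-4] | ==
  [4] u=3 | in ⊥ | out [-6,3] | ==
  [5] u=4 | in [-6,3] | out [-6,2] | prev ⊥ | push {}
  [6] u=5 | in [-6,3] | out [-6,5] | prev ⊥ | push {}
  [7] u=6 | in ⊥ | out [-4,-3] | ==
  [8] u=7 | in [-6,2] | out [-6,4] | prev ⊥ | push {4}
  [9] u=4 | in [-6,4] | out [-6,3] | prev [-6,2] | push {7}
  [10] u=7 | in [-6,3] | out [-6,5] | prev [-6,4] | push {4}
  [11] u=4 | in [-6,5] | out [-6,4] | prev [-6,3] | push {7}
  [12] u=7 | in [-6,4] | out [-6,6] | prev [-6,5] | push {4}
  [13] u=4 | in [-6,6] | out [-6,5] | prev [-6,4] | push {7}
  [14] u=7 | in [-6,5] | out [-6,6] | ==

Converged values:
  [0] [-6,-2]
  [1] [-5,-1]
  [2] [-6,-4]
  [3] [-6,3]
  [4] [-6,5]
  [5] [-6,5]
  [6] [-4,-3]
  [7] [-6,6]

[-6,5]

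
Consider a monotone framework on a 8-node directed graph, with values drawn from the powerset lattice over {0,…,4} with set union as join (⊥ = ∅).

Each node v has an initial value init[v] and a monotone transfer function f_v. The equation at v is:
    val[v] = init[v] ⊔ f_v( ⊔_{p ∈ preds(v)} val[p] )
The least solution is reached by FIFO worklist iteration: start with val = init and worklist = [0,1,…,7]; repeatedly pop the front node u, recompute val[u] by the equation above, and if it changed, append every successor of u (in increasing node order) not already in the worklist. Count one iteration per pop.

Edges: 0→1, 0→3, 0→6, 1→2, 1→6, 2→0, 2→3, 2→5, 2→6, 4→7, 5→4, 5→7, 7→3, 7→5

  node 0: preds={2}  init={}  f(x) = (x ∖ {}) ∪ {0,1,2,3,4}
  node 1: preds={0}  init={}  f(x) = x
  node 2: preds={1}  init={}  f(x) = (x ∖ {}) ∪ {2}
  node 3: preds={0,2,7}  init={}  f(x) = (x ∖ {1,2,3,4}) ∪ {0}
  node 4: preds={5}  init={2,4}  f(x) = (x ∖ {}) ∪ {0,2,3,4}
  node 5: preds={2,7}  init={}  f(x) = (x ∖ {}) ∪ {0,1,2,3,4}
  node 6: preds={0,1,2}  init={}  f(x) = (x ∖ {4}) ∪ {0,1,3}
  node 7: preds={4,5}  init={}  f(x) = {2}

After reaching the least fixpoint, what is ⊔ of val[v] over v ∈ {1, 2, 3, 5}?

Trace (13 dequeues):
  [1] u=0 | in {} | out {0,1,2,3,4} | prev {} | push {}
  [2] u=1 | in {0,1,2,3,4} | out {0,1,2,3,4} | prev {} | push {}
  [3] u=2 | in {0,1,2,3,4} | out {0,1,2,3,4} | prev {} | push {0}
  [4] u=3 | in {0,1,2,3,4} | out {0} | prev {} | push {}
  [5] u=4 | in {} | out {0,2,3,4} | prev {2,4} | push {}
  [6] u=5 | in {0,1,2,3,4} | out {0,1,2,3,4} | prev {} | push {4}
  [7] u=6 | in {0,1,2,3,4} | out {0,1,2,3} | prev {} | push {}
  [8] u=7 | in {0,1,2,3,4} | out {2} | prev {} | push {3,5}
  [9] u=0 | in {0,1,2,3,4} | out {0,1,2,3,4} | ==
  [10] u=4 | in {0,1,2,3,4} | out {0,1,2,3,4} | prev {0,2,3,4} | push {7}
  [11] u=3 | in {0,1,2,3,4} | out {0} | ==
  [12] u=5 | in {0,1,2,3,4} | out {0,1,2,3,4} | ==
  [13] u=7 | in {0,1,2,3,4} | out {2} | ==

Converged values:
  [0] {0,1,2,3,4}
  [1] {0,1,2,3,4}
  [2] {0,1,2,3,4}
  [3] {0}
  [4] {0,1,2,3,4}
  [5] {0,1,2,3,4}
  [6] {0,1,2,3}
  [7] {2}

{0,1,2,3,4}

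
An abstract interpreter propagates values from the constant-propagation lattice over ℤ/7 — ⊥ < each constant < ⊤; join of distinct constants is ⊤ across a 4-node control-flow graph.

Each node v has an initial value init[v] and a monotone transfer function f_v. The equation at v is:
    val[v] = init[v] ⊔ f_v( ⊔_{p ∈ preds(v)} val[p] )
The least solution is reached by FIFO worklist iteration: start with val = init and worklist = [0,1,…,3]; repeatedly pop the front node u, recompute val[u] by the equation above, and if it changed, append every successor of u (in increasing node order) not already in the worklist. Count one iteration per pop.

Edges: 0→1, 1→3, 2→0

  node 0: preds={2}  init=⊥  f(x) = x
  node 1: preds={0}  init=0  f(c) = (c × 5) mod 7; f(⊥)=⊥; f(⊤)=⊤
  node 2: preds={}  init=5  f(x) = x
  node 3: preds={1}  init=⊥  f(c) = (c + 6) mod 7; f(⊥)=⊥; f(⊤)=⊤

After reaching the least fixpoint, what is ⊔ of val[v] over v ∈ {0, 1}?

⊤

Worklist (4 pops):
  #1 pop 0: in=5 → 5 (was ⊥); enqueue []
  #2 pop 1: in=5 → ⊤ (was 0); enqueue []
  #3 pop 2: in=⊥ → 5 (no change)
  #4 pop 3: in=⊤ → ⊤ (was ⊥); enqueue []

Fixpoint:
  val[0] = 5
  val[1] = ⊤
  val[2] = 5
  val[3] = ⊤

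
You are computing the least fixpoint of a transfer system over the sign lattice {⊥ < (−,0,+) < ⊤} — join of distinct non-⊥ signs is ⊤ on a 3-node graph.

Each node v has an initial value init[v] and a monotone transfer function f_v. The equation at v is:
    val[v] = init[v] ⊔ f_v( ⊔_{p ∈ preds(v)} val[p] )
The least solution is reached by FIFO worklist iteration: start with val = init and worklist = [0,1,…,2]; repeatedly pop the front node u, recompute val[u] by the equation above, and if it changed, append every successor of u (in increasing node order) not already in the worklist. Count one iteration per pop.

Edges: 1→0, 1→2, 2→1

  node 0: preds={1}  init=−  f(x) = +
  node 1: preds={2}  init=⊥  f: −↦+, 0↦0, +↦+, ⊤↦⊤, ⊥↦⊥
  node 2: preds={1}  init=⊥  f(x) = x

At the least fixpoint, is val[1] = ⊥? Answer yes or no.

Worklist (3 pops):
  #1 pop 0: in=⊥ → ⊤ (was −); enqueue []
  #2 pop 1: in=⊥ → ⊥ (no change)
  #3 pop 2: in=⊥ → ⊥ (no change)

Fixpoint:
  val[0] = ⊤
  val[1] = ⊥
  val[2] = ⊥

yes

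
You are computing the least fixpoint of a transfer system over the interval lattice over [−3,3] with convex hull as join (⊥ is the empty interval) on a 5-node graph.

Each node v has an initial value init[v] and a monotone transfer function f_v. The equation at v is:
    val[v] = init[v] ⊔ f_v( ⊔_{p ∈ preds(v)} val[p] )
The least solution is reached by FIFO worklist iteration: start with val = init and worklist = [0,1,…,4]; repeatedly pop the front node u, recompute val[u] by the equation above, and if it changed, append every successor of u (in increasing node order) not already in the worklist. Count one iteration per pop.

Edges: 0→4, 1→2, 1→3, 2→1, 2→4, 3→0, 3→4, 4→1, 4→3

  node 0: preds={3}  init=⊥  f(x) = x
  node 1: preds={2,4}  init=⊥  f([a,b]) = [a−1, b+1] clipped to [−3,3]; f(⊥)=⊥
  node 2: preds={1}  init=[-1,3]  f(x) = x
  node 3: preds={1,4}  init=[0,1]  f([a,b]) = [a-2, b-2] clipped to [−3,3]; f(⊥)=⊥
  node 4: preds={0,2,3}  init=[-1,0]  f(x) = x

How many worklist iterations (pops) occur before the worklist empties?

11

Worklist (11 pops):
  #1 pop 0: in=[0,1] → [0,1] (was ⊥); enqueue []
  #2 pop 1: in=[-1,3] → [-2,3] (was ⊥); enqueue []
  #3 pop 2: in=[-2,3] → [-2,3] (was [-1,3]); enqueue [1]
  #4 pop 3: in=[-2,3] → [-3,1] (was [0,1]); enqueue [0]
  #5 pop 4: in=[-3,3] → [-3,3] (was [-1,0]); enqueue [3]
  #6 pop 1: in=[-3,3] → [-3,3] (was [-2,3]); enqueue [2]
  #7 pop 0: in=[-3,1] → [-3,1] (was [0,1]); enqueue [4]
  #8 pop 3: in=[-3,3] → [-3,1] (no change)
  #9 pop 2: in=[-3,3] → [-3,3] (was [-2,3]); enqueue [1]
  #10 pop 4: in=[-3,3] → [-3,3] (no change)
  #11 pop 1: in=[-3,3] → [-3,3] (no change)

Fixpoint:
  val[0] = [-3,1]
  val[1] = [-3,3]
  val[2] = [-3,3]
  val[3] = [-3,1]
  val[4] = [-3,3]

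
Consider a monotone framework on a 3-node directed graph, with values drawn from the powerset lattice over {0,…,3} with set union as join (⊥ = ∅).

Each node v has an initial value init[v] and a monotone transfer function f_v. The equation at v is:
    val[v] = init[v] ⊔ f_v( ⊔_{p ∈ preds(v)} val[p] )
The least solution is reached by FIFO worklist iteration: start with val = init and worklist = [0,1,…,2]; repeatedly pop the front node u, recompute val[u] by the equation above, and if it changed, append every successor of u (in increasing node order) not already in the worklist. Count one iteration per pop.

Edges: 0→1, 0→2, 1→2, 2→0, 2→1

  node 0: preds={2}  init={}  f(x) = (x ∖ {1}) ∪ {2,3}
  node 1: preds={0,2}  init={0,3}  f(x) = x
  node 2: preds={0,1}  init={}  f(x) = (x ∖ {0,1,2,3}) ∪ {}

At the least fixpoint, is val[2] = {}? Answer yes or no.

yes

Worklist (3 pops):
  #1 pop 0: in={} → {2,3} (was {}); enqueue []
  #2 pop 1: in={2,3} → {0,2,3} (was {0,3}); enqueue []
  #3 pop 2: in={0,2,3} → {} (no change)

Fixpoint:
  val[0] = {2,3}
  val[1] = {0,2,3}
  val[2] = {}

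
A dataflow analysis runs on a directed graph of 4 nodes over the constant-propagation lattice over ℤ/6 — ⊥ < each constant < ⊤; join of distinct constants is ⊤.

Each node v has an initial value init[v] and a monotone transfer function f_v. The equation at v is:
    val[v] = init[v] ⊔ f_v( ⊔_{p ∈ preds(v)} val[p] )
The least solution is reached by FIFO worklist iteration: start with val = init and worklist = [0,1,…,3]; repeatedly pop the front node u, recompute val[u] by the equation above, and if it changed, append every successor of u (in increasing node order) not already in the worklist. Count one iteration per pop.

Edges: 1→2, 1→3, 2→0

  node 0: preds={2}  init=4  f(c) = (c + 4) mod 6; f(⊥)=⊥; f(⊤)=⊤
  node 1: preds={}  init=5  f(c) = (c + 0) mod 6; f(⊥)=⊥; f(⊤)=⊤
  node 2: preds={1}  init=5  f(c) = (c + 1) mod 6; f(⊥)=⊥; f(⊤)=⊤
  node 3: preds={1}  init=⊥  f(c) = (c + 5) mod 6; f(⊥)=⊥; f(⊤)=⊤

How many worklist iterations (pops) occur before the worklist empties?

5

Iteration log — 5 steps:
  step 1. node 0  ⊔preds=5  new=⊤  old=4  +wl: 
  step 2. node 1  ⊔preds=⊥  new=5  stable
  step 3. node 2  ⊔preds=5  new=⊤  old=5  +wl: 0
  step 4. node 3  ⊔preds=5  new=4  old=⊥  +wl: 
  step 5. node 0  ⊔preds=⊤  new=⊤  stable

Least fixpoint reached:
  node 0: ⊤
  node 1: 5
  node 2: ⊤
  node 3: 4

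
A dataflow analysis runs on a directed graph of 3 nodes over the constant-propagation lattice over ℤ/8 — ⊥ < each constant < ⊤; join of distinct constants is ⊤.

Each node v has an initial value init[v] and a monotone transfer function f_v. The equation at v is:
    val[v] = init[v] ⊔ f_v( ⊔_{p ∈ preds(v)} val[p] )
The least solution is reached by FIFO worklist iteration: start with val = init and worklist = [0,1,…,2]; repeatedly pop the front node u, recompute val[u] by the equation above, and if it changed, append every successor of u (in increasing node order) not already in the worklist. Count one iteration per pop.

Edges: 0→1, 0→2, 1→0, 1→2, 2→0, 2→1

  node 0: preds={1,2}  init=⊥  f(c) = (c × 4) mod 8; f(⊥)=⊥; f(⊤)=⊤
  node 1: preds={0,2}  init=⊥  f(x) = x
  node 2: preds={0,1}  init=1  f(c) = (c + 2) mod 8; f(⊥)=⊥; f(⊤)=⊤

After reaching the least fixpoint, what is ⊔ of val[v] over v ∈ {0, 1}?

Trace (6 dequeues):
  [1] u=0 | in 1 | out 4 | prev ⊥ | push {}
  [2] u=1 | in ⊤ | out ⊤ | prev ⊥ | push {0}
  [3] u=2 | in ⊤ | out ⊤ | prev 1 | push {1}
  [4] u=0 | in ⊤ | out ⊤ | prev 4 | push {2}
  [5] u=1 | in ⊤ | out ⊤ | ==
  [6] u=2 | in ⊤ | out ⊤ | ==

Converged values:
  [0] ⊤
  [1] ⊤
  [2] ⊤

⊤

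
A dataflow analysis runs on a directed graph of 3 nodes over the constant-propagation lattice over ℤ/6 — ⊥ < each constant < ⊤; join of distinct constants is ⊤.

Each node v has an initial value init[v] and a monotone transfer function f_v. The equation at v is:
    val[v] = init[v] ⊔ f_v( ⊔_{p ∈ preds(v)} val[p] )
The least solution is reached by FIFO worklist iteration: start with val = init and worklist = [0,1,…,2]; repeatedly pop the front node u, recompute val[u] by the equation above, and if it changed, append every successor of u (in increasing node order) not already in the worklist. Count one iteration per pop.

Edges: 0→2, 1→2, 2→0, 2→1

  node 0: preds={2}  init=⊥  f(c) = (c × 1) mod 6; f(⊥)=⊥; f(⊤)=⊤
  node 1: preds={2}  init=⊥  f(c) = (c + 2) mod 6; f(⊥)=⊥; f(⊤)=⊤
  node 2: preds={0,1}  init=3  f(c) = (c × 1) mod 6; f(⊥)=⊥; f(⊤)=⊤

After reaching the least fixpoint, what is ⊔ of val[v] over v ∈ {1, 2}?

Worklist (6 pops):
  #1 pop 0: in=3 → 3 (was ⊥); enqueue []
  #2 pop 1: in=3 → 5 (was ⊥); enqueue []
  #3 pop 2: in=⊤ → ⊤ (was 3); enqueue [0,1]
  #4 pop 0: in=⊤ → ⊤ (was 3); enqueue [2]
  #5 pop 1: in=⊤ → ⊤ (was 5); enqueue []
  #6 pop 2: in=⊤ → ⊤ (no change)

Fixpoint:
  val[0] = ⊤
  val[1] = ⊤
  val[2] = ⊤

⊤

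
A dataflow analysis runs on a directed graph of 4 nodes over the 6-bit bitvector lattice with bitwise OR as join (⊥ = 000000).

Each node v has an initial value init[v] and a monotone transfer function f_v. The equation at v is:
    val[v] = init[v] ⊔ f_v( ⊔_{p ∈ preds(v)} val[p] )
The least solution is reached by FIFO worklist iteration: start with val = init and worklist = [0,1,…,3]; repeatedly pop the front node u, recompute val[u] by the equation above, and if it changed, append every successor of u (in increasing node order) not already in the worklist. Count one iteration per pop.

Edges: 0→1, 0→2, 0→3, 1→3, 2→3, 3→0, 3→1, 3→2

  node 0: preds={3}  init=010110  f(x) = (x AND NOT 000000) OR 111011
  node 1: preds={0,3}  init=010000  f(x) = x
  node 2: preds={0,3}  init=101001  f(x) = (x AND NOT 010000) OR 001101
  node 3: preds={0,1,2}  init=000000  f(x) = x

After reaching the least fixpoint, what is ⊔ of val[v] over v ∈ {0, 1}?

111111

Worklist (7 pops):
  #1 pop 0: in=000000 → 111111 (was 010110); enqueue []
  #2 pop 1: in=111111 → 111111 (was 010000); enqueue []
  #3 pop 2: in=111111 → 101111 (was 101001); enqueue []
  #4 pop 3: in=111111 → 111111 (was 000000); enqueue [0,1,2]
  #5 pop 0: in=111111 → 111111 (no change)
  #6 pop 1: in=111111 → 111111 (no change)
  #7 pop 2: in=111111 → 101111 (no change)

Fixpoint:
  val[0] = 111111
  val[1] = 111111
  val[2] = 101111
  val[3] = 111111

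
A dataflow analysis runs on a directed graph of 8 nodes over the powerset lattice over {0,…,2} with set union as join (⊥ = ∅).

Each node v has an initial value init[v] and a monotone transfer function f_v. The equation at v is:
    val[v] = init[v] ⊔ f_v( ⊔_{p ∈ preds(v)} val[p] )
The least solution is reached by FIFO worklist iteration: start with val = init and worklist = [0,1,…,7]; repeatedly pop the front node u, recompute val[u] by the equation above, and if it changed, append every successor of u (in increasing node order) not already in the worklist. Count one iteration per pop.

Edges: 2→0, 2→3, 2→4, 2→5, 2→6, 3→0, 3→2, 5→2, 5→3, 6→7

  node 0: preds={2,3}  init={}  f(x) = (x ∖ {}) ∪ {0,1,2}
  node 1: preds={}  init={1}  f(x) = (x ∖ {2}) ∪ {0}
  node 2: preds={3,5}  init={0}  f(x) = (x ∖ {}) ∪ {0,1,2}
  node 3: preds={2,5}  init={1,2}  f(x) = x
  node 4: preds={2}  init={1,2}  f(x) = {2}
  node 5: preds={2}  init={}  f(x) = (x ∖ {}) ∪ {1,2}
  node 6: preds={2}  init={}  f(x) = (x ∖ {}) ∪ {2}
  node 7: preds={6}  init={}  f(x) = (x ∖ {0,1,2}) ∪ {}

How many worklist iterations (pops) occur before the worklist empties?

11

Worklist (11 pops):
  #1 pop 0: in={0,1,2} → {0,1,2} (was {}); enqueue []
  #2 pop 1: in={} → {0,1} (was {1}); enqueue []
  #3 pop 2: in={1,2} → {0,1,2} (was {0}); enqueue [0]
  #4 pop 3: in={0,1,2} → {0,1,2} (was {1,2}); enqueue [2]
  #5 pop 4: in={0,1,2} → {1,2} (no change)
  #6 pop 5: in={0,1,2} → {0,1,2} (was {}); enqueue [3]
  #7 pop 6: in={0,1,2} → {0,1,2} (was {}); enqueue []
  #8 pop 7: in={0,1,2} → {} (no change)
  #9 pop 0: in={0,1,2} → {0,1,2} (no change)
  #10 pop 2: in={0,1,2} → {0,1,2} (no change)
  #11 pop 3: in={0,1,2} → {0,1,2} (no change)

Fixpoint:
  val[0] = {0,1,2}
  val[1] = {0,1}
  val[2] = {0,1,2}
  val[3] = {0,1,2}
  val[4] = {1,2}
  val[5] = {0,1,2}
  val[6] = {0,1,2}
  val[7] = {}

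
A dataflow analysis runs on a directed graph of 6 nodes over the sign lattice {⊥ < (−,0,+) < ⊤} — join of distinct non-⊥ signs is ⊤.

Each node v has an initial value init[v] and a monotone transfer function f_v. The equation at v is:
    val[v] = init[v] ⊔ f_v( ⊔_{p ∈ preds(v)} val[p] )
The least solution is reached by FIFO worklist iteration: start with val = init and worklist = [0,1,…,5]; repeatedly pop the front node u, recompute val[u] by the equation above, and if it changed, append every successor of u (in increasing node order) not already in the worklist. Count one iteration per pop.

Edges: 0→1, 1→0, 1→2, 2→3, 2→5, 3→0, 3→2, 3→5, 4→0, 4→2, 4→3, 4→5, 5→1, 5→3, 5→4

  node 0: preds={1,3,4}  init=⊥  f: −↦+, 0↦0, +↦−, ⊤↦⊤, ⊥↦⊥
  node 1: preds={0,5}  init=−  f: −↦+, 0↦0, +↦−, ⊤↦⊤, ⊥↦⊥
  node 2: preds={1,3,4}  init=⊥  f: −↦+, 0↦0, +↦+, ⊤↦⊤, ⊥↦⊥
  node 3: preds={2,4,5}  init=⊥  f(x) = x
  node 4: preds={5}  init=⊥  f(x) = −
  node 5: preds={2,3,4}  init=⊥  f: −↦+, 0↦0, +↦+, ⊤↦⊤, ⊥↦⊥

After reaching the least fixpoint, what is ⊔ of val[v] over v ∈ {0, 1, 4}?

⊤

Trace (14 dequeues):
  [1] u=0 | in − | out + | prev ⊥ | push {}
  [2] u=1 | in + | out − | ==
  [3] u=2 | in − | out + | prev ⊥ | push {}
  [4] u=3 | in + | out + | prev ⊥ | push {0,2}
  [5] u=4 | in ⊥ | out − | prev ⊥ | push {3}
  [6] u=5 | in ⊤ | out ⊤ | prev ⊥ | push {1,4}
  [7] u=0 | in ⊤ | out ⊤ | prev + | push {}
  [8] u=2 | in ⊤ | out ⊤ | prev + | push {5}
  [9] u=3 | in ⊤ | out ⊤ | prev + | push {0,2}
  [10] u=1 | in ⊤ | out ⊤ | prev − | push {}
  [11] u=4 | in ⊤ | out − | ==
  [12] u=5 | in ⊤ | out ⊤ | ==
  [13] u=0 | in ⊤ | out ⊤ | ==
  [14] u=2 | in ⊤ | out ⊤ | ==

Converged values:
  [0] ⊤
  [1] ⊤
  [2] ⊤
  [3] ⊤
  [4] −
  [5] ⊤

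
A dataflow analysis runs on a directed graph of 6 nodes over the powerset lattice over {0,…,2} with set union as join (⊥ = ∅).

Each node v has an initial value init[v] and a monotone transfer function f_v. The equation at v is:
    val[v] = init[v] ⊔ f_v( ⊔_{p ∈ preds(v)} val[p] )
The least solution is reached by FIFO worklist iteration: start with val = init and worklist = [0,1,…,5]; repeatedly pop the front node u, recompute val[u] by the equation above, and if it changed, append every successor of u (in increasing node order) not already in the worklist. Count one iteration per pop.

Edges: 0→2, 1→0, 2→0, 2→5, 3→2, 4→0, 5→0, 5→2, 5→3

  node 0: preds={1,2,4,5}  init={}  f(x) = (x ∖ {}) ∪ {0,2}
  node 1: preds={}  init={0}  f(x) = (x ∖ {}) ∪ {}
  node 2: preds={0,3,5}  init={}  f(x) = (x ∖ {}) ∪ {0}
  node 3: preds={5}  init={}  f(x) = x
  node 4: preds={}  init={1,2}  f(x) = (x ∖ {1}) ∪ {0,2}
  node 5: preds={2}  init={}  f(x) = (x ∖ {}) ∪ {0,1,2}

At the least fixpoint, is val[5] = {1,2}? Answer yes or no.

Iteration log — 10 steps:
  step 1. node 0  ⊔preds={0,1,2}  new={0,1,2}  old={}  +wl: 
  step 2. node 1  ⊔preds={}  new={0}  stable
  step 3. node 2  ⊔preds={0,1,2}  new={0,1,2}  old={}  +wl: 0
  step 4. node 3  ⊔preds={}  new={}  stable
  step 5. node 4  ⊔preds={}  new={0,1,2}  old={1,2}  +wl: 
  step 6. node 5  ⊔preds={0,1,2}  new={0,1,2}  old={}  +wl: 2,3
  step 7. node 0  ⊔preds={0,1,2}  new={0,1,2}  stable
  step 8. node 2  ⊔preds={0,1,2}  new={0,1,2}  stable
  step 9. node 3  ⊔preds={0,1,2}  new={0,1,2}  old={}  +wl: 2
  step 10. node 2  ⊔preds={0,1,2}  new={0,1,2}  stable

Least fixpoint reached:
  node 0: {0,1,2}
  node 1: {0}
  node 2: {0,1,2}
  node 3: {0,1,2}
  node 4: {0,1,2}
  node 5: {0,1,2}

no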